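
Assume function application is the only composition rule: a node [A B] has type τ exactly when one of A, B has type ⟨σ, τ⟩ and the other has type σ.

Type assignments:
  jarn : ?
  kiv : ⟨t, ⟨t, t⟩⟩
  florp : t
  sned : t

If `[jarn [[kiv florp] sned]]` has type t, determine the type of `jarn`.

[jarn [[kiv florp] sned]] is required to be t. [[kiv florp] sned] : t cannot yield t as functor, so jarn : ⟨t, t⟩.

⟨t, t⟩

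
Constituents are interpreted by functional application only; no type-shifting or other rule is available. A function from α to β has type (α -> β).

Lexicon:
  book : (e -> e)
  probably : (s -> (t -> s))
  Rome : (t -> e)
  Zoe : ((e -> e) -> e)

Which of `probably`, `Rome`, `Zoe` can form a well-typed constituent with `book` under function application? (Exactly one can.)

Zoe

probably : (s -> (t -> s)) — does not combine with book.
Rome : (t -> e) — does not combine with book.
Zoe — combines: Zoe : ((e -> e) -> e) takes book : (e -> e) as argument, giving e.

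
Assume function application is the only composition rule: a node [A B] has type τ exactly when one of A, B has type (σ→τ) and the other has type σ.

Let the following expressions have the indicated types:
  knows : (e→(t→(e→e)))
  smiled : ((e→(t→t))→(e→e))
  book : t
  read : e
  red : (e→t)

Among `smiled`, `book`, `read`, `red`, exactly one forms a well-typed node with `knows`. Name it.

read

smiled : ((e→(t→t))→(e→e)) — does not combine with knows.
book : t — does not combine with knows.
read — combines: knows : (e→(t→(e→e))) takes read : e as argument, giving (t→(e→e)).
red : (e→t) — does not combine with knows.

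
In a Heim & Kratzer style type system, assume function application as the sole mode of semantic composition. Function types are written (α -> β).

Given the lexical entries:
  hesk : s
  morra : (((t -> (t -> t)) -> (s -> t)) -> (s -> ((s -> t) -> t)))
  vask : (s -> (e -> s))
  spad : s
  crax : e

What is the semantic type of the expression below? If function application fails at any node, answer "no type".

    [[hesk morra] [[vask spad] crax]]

no type

At [hesk morra]: neither s nor (((t -> (t -> t)) -> (s -> t)) -> (s -> ((s -> t) -> t))) can take the other as argument; the node is ill-typed.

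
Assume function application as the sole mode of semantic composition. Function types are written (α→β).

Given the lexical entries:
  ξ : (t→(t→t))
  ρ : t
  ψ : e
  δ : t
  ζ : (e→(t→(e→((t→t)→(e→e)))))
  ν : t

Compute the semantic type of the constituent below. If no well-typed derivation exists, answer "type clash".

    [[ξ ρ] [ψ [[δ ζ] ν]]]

type clash

[ξ ρ]: functor ξ : (t→(t→t)), argument ρ : t; result (t→t).
At [δ ζ]: neither t nor (e→(t→(e→((t→t)→(e→e))))) can take the other as argument; the node is ill-typed.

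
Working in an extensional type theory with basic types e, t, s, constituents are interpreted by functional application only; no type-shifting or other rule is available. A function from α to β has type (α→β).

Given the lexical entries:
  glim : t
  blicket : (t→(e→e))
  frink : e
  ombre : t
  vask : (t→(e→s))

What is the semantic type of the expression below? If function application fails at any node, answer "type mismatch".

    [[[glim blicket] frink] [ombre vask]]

s

[glim blicket]: functor blicket : (t→(e→e)), argument glim : t; result (e→e).
[[glim blicket] frink]: functor [glim blicket] : (e→e), argument frink : e; result e.
[ombre vask]: functor vask : (t→(e→s)), argument ombre : t; result (e→s).
[[[glim blicket] frink] [ombre vask]]: functor [ombre vask] : (e→s), argument [[glim blicket] frink] : e; result s.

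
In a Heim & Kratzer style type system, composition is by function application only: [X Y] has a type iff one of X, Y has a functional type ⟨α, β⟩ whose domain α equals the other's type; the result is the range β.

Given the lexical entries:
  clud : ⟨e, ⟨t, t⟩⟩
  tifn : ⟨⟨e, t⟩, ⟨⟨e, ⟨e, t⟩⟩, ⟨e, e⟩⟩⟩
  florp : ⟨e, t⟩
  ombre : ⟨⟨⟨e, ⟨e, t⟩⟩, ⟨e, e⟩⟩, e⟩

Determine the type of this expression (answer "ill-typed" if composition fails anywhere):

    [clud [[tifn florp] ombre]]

At [tifn florp], tifn : ⟨⟨e, t⟩, ⟨⟨e, ⟨e, t⟩⟩, ⟨e, e⟩⟩⟩ takes florp : ⟨e, t⟩, giving ⟨⟨e, ⟨e, t⟩⟩, ⟨e, e⟩⟩.
At [[tifn florp] ombre], ombre : ⟨⟨⟨e, ⟨e, t⟩⟩, ⟨e, e⟩⟩, e⟩ takes [tifn florp] : ⟨⟨e, ⟨e, t⟩⟩, ⟨e, e⟩⟩, giving e.
At [clud [[tifn florp] ombre]], clud : ⟨e, ⟨t, t⟩⟩ takes [[tifn florp] ombre] : e, giving ⟨t, t⟩.

⟨t, t⟩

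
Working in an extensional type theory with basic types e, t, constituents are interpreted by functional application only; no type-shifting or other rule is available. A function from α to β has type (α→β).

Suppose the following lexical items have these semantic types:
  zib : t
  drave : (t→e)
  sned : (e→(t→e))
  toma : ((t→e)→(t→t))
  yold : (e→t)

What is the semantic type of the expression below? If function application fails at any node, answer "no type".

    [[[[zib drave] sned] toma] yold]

no type

[zib drave]: drave is (t→e), zib is t; result e.
[[zib drave] sned]: sned is (e→(t→e)), [zib drave] is e; result (t→e).
[[[zib drave] sned] toma]: toma is ((t→e)→(t→t)), [[zib drave] sned] is (t→e); result (t→t).
[[[[zib drave] sned] toma] yold]: (t→t) with (e→t) — neither is a function whose domain matches the other; composition fails here.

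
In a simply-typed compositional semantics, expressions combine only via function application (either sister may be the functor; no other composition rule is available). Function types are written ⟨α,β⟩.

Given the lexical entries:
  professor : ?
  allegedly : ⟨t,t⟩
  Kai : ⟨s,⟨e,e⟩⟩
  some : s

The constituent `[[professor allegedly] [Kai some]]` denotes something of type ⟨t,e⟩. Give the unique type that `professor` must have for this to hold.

[[professor allegedly] [Kai some]] is required to be ⟨t,e⟩. [Kai some] : ⟨e,e⟩ cannot yield ⟨t,e⟩ as functor, so [professor allegedly] : ⟨⟨e,e⟩,⟨t,e⟩⟩.
[professor allegedly] is required to be ⟨⟨e,e⟩,⟨t,e⟩⟩. allegedly : ⟨t,t⟩ cannot yield ⟨⟨e,e⟩,⟨t,e⟩⟩ as functor, so professor : ⟨⟨t,t⟩,⟨⟨e,e⟩,⟨t,e⟩⟩⟩.

⟨⟨t,t⟩,⟨⟨e,e⟩,⟨t,e⟩⟩⟩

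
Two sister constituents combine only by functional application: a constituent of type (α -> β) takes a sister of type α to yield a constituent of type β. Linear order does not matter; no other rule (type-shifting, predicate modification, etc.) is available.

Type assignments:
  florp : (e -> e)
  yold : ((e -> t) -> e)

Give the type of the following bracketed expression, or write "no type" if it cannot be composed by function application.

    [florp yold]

no type

[florp yold]: (e -> e) with ((e -> t) -> e) — neither is a function whose domain matches the other; composition fails here.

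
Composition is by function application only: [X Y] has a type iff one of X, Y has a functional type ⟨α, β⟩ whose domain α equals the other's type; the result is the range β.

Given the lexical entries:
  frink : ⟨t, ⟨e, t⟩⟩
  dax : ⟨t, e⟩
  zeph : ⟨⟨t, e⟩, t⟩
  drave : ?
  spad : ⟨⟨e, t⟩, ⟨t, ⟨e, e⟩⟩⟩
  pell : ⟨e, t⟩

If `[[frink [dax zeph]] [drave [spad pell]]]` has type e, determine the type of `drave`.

⟨⟨t, ⟨e, e⟩⟩, ⟨⟨e, t⟩, e⟩⟩

[[frink [dax zeph]] [drave [spad pell]]] is required to be e. [frink [dax zeph]] : ⟨e, t⟩ cannot yield e as functor, so [drave [spad pell]] : ⟨⟨e, t⟩, e⟩.
[drave [spad pell]] is required to be ⟨⟨e, t⟩, e⟩. [spad pell] : ⟨t, ⟨e, e⟩⟩ cannot yield ⟨⟨e, t⟩, e⟩ as functor, so drave : ⟨⟨t, ⟨e, e⟩⟩, ⟨⟨e, t⟩, e⟩⟩.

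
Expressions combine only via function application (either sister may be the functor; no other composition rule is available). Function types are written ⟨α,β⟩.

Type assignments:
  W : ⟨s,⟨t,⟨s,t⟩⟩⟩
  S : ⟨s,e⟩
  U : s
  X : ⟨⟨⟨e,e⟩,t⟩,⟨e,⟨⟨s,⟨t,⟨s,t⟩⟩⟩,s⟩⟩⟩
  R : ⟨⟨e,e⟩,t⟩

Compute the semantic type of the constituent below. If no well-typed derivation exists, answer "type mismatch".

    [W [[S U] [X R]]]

[S U] — S of type ⟨s,e⟩ combines with U of type s: type e.
[X R] — X of type ⟨⟨⟨e,e⟩,t⟩,⟨e,⟨⟨s,⟨t,⟨s,t⟩⟩⟩,s⟩⟩⟩ combines with R of type ⟨⟨e,e⟩,t⟩: type ⟨e,⟨⟨s,⟨t,⟨s,t⟩⟩⟩,s⟩⟩.
[[S U] [X R]] — [X R] of type ⟨e,⟨⟨s,⟨t,⟨s,t⟩⟩⟩,s⟩⟩ combines with [S U] of type e: type ⟨⟨s,⟨t,⟨s,t⟩⟩⟩,s⟩.
[W [[S U] [X R]]] — [[S U] [X R]] of type ⟨⟨s,⟨t,⟨s,t⟩⟩⟩,s⟩ combines with W of type ⟨s,⟨t,⟨s,t⟩⟩⟩: type s.

s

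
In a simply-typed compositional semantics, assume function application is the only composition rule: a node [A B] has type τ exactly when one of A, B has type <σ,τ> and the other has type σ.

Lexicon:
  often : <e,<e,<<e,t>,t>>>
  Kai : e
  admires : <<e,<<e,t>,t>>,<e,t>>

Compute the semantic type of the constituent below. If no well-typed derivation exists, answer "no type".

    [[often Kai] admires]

<e,t>

[often Kai] — often of type <e,<e,<<e,t>,t>>> combines with Kai of type e: type <e,<<e,t>,t>>.
[[often Kai] admires] — admires of type <<e,<<e,t>,t>>,<e,t>> combines with [often Kai] of type <e,<<e,t>,t>>: type <e,t>.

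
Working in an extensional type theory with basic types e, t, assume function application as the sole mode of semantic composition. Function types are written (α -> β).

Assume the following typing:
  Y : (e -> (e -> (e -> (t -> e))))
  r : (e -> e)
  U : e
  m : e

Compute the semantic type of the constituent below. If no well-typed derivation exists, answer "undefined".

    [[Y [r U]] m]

[r U]: functor r : (e -> e), argument U : e; result e.
[Y [r U]]: functor Y : (e -> (e -> (e -> (t -> e)))), argument [r U] : e; result (e -> (e -> (t -> e))).
[[Y [r U]] m]: functor [Y [r U]] : (e -> (e -> (t -> e))), argument m : e; result (e -> (t -> e)).

(e -> (t -> e))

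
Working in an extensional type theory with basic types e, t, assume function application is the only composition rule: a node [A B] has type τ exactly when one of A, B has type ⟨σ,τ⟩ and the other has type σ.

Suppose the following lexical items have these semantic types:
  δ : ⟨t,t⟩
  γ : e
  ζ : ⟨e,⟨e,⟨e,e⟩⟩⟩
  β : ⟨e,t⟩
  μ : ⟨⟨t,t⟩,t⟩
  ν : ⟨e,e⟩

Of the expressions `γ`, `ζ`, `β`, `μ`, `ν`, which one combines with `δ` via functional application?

γ : e — δ needs t; γ needs nothing (atomic); neither fits.
ζ : ⟨e,⟨e,⟨e,e⟩⟩⟩ — δ needs t; ζ needs e; neither fits.
β : ⟨e,t⟩ — δ needs t; β needs e; neither fits.
μ — combines: μ : ⟨⟨t,t⟩,t⟩ takes δ : ⟨t,t⟩ as argument, giving t.
ν : ⟨e,e⟩ — δ needs t; ν needs e; neither fits.

μ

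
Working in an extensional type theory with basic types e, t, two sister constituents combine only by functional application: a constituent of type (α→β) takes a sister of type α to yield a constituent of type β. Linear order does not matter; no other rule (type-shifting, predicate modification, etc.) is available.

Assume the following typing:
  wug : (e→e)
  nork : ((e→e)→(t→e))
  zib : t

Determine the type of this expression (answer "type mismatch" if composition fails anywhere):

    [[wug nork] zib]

[wug nork]: nork is ((e→e)→(t→e)), wug is (e→e); result (t→e).
[[wug nork] zib]: [wug nork] is (t→e), zib is t; result e.

e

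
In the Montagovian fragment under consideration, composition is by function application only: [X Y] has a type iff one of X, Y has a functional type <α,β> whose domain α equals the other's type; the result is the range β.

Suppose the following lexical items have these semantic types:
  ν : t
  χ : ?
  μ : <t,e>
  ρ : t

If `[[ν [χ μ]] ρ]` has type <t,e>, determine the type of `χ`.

<<t,e>,<t,<t,<t,e>>>>

At [[ν [χ μ]] ρ] (required: <t,e>): ρ is t, which is not a function with range <t,e>; hence [ν [χ μ]] is the functor — type <t,<t,e>>.
At [ν [χ μ]] (required: <t,<t,e>>): ν is t, which is not a function with range <t,<t,e>>; hence [χ μ] is the functor — type <t,<t,<t,e>>>.
At [χ μ] (required: <t,<t,<t,e>>>): μ is <t,e>, which is not a function with range <t,<t,<t,e>>>; hence χ is the functor — type <<t,e>,<t,<t,<t,e>>>>.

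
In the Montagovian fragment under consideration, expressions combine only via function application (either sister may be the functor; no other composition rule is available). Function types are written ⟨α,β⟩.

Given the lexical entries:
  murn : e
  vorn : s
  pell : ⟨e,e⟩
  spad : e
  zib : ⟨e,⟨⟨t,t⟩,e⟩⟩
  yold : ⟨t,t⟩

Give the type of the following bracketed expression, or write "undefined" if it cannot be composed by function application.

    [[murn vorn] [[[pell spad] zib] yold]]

undefined

At [murn vorn]: neither e nor s can take the other as argument; the node is ill-typed.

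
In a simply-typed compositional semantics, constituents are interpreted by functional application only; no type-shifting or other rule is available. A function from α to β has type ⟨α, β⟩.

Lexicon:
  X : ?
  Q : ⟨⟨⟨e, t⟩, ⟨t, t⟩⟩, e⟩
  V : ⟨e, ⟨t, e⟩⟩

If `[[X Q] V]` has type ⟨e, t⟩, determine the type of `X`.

[[X Q] V] must have type ⟨e, t⟩. The sister V has type ⟨e, ⟨t, e⟩⟩; that is not a function onto ⟨e, t⟩, so [X Q] must be the functor, of type ⟨⟨e, ⟨t, e⟩⟩, ⟨e, t⟩⟩.
[X Q] must have type ⟨⟨e, ⟨t, e⟩⟩, ⟨e, t⟩⟩. The sister Q has type ⟨⟨⟨e, t⟩, ⟨t, t⟩⟩, e⟩; that is not a function onto ⟨⟨e, ⟨t, e⟩⟩, ⟨e, t⟩⟩, so X must be the functor, of type ⟨⟨⟨⟨e, t⟩, ⟨t, t⟩⟩, e⟩, ⟨⟨e, ⟨t, e⟩⟩, ⟨e, t⟩⟩⟩.

⟨⟨⟨⟨e, t⟩, ⟨t, t⟩⟩, e⟩, ⟨⟨e, ⟨t, e⟩⟩, ⟨e, t⟩⟩⟩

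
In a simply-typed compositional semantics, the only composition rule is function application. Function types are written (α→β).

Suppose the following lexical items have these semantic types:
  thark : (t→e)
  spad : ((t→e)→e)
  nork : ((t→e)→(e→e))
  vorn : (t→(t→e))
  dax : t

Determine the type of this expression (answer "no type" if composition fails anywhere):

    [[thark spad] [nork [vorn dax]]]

[thark spad]: functor spad : ((t→e)→e), argument thark : (t→e); result e.
[vorn dax]: functor vorn : (t→(t→e)), argument dax : t; result (t→e).
[nork [vorn dax]]: functor nork : ((t→e)→(e→e)), argument [vorn dax] : (t→e); result (e→e).
[[thark spad] [nork [vorn dax]]]: functor [nork [vorn dax]] : (e→e), argument [thark spad] : e; result e.

e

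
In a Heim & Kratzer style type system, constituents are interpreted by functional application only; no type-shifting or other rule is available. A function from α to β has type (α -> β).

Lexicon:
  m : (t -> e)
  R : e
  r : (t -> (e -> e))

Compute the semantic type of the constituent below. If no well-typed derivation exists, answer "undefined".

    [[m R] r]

At [m R]: neither (t -> e) nor e can take the other as argument; the node is ill-typed.

undefined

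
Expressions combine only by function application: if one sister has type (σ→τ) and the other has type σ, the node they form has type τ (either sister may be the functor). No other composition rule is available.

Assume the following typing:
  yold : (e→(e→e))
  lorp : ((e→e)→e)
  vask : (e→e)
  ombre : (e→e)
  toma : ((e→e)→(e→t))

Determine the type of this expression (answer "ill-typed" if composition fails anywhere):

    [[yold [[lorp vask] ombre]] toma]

[lorp vask] — lorp of type ((e→e)→e) combines with vask of type (e→e): type e.
[[lorp vask] ombre] — ombre of type (e→e) combines with [lorp vask] of type e: type e.
[yold [[lorp vask] ombre]] — yold of type (e→(e→e)) combines with [[lorp vask] ombre] of type e: type (e→e).
[[yold [[lorp vask] ombre]] toma] — toma of type ((e→e)→(e→t)) combines with [yold [[lorp vask] ombre]] of type (e→e): type (e→t).

(e→t)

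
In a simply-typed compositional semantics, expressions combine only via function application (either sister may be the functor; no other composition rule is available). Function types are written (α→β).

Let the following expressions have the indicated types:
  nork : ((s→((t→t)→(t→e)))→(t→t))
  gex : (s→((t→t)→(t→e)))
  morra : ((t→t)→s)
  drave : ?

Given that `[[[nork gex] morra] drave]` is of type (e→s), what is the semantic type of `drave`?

(s→(e→s))

[[[nork gex] morra] drave] is required to be (e→s). [[nork gex] morra] : s cannot yield (e→s) as functor, so drave : (s→(e→s)).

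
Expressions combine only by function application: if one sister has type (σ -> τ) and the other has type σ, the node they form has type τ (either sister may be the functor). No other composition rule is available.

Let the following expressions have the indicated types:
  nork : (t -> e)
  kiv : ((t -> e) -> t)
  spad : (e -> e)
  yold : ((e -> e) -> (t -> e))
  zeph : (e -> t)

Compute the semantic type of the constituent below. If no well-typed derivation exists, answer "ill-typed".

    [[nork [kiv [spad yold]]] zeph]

[spad yold]: yold is ((e -> e) -> (t -> e)), spad is (e -> e); result (t -> e).
[kiv [spad yold]]: kiv is ((t -> e) -> t), [spad yold] is (t -> e); result t.
[nork [kiv [spad yold]]]: nork is (t -> e), [kiv [spad yold]] is t; result e.
[[nork [kiv [spad yold]]] zeph]: zeph is (e -> t), [nork [kiv [spad yold]]] is e; result t.

t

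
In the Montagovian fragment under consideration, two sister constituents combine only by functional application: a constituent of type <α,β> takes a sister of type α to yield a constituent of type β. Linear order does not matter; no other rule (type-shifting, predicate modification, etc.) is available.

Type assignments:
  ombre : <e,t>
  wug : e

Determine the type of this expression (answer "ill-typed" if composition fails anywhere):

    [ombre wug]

t

[ombre wug]: functor ombre : <e,t>, argument wug : e; result t.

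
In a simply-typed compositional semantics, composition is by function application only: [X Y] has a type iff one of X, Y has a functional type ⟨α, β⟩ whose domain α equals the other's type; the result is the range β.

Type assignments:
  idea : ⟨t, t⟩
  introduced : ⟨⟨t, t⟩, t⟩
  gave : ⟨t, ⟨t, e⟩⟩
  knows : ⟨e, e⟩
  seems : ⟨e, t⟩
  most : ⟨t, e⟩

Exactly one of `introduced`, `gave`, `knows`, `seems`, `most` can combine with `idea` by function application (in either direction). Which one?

introduced — combines: introduced : ⟨⟨t, t⟩, t⟩ takes idea : ⟨t, t⟩ as argument, giving t.
gave : ⟨t, ⟨t, e⟩⟩ — neither side's domain matches the other.
knows : ⟨e, e⟩ — neither side's domain matches the other.
seems : ⟨e, t⟩ — neither side's domain matches the other.
most : ⟨t, e⟩ — neither side's domain matches the other.

introduced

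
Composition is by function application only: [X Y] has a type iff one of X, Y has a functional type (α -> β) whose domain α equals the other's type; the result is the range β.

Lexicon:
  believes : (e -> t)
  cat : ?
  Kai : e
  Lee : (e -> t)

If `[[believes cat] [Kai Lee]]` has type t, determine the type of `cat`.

((e -> t) -> (t -> t))

[[believes cat] [Kai Lee]] must have type t. The sister [Kai Lee] has type t; that is not a function onto t, so [believes cat] must be the functor, of type (t -> t).
[believes cat] must have type (t -> t). The sister believes has type (e -> t); that is not a function onto (t -> t), so cat must be the functor, of type ((e -> t) -> (t -> t)).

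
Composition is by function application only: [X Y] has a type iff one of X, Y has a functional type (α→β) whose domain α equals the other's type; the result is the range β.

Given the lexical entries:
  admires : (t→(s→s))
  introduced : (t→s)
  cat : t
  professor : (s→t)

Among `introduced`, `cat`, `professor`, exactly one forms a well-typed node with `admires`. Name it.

cat

introduced : (t→s) — does not combine with admires.
cat — combines: admires : (t→(s→s)) takes cat : t as argument, giving (s→s).
professor : (s→t) — does not combine with admires.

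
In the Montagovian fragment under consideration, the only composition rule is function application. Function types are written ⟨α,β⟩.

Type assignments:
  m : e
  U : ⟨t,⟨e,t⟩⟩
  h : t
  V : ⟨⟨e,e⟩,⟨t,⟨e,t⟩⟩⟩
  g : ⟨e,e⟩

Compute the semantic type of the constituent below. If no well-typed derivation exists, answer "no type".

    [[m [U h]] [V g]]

⟨e,t⟩

[U h]: functor U : ⟨t,⟨e,t⟩⟩, argument h : t; result ⟨e,t⟩.
[m [U h]]: functor [U h] : ⟨e,t⟩, argument m : e; result t.
[V g]: functor V : ⟨⟨e,e⟩,⟨t,⟨e,t⟩⟩⟩, argument g : ⟨e,e⟩; result ⟨t,⟨e,t⟩⟩.
[[m [U h]] [V g]]: functor [V g] : ⟨t,⟨e,t⟩⟩, argument [m [U h]] : t; result ⟨e,t⟩.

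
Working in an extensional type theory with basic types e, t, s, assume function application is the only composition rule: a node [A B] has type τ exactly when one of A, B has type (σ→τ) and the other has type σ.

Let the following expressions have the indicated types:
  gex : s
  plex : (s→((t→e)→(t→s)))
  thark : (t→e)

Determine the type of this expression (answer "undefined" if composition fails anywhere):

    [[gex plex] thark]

(t→s)

[gex plex] — plex of type (s→((t→e)→(t→s))) combines with gex of type s: type ((t→e)→(t→s)).
[[gex plex] thark] — [gex plex] of type ((t→e)→(t→s)) combines with thark of type (t→e): type (t→s).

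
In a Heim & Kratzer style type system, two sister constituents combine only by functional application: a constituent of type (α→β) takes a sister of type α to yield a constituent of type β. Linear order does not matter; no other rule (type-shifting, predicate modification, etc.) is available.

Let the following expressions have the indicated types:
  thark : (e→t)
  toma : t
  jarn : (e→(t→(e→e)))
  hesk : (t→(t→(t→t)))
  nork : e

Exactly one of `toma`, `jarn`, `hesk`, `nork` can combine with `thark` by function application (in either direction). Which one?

nork

toma : t — thark needs e; toma needs nothing (atomic); neither fits.
jarn : (e→(t→(e→e))) — thark needs e; jarn needs e; neither fits.
hesk : (t→(t→(t→t))) — thark needs e; hesk needs t; neither fits.
nork — combines: thark : (e→t) takes nork : e as argument, giving t.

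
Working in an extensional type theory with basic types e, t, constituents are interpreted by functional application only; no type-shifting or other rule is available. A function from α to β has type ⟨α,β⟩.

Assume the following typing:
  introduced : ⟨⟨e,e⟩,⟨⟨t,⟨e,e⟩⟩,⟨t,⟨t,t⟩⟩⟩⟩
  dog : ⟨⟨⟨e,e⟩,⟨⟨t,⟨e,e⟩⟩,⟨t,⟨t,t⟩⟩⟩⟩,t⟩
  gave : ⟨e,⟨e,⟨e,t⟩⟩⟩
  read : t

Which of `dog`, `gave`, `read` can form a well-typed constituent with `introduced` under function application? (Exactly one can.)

dog

dog — combines: dog : ⟨⟨⟨e,e⟩,⟨⟨t,⟨e,e⟩⟩,⟨t,⟨t,t⟩⟩⟩⟩,t⟩ takes introduced : ⟨⟨e,e⟩,⟨⟨t,⟨e,e⟩⟩,⟨t,⟨t,t⟩⟩⟩⟩ as argument, giving t.
gave : ⟨e,⟨e,⟨e,t⟩⟩⟩ — does not combine with introduced.
read : t — does not combine with introduced.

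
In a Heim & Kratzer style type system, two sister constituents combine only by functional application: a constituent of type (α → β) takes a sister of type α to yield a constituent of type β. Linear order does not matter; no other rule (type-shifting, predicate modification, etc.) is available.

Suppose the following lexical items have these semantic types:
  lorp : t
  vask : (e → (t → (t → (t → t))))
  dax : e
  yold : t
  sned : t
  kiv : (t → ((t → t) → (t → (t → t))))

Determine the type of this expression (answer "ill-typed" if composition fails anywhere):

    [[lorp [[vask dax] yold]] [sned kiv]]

[vask dax]: (e → (t → (t → (t → t)))) applied to e yields (t → (t → (t → t))).
[[vask dax] yold]: (t → (t → (t → t))) applied to t yields (t → (t → t)).
[lorp [[vask dax] yold]]: (t → (t → t)) applied to t yields (t → t).
[sned kiv]: (t → ((t → t) → (t → (t → t)))) applied to t yields ((t → t) → (t → (t → t))).
[[lorp [[vask dax] yold]] [sned kiv]]: ((t → t) → (t → (t → t))) applied to (t → t) yields (t → (t → t)).

(t → (t → t))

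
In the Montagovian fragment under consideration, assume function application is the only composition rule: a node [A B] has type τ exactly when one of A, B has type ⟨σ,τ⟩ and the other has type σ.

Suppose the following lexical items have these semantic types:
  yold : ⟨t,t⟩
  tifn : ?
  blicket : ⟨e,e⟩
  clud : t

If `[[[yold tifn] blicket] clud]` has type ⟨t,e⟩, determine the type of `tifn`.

[[[yold tifn] blicket] clud] must have type ⟨t,e⟩. The sister clud has type t; that is not a function onto ⟨t,e⟩, so [[yold tifn] blicket] must be the functor, of type ⟨t,⟨t,e⟩⟩.
[[yold tifn] blicket] must have type ⟨t,⟨t,e⟩⟩. The sister blicket has type ⟨e,e⟩; that is not a function onto ⟨t,⟨t,e⟩⟩, so [yold tifn] must be the functor, of type ⟨⟨e,e⟩,⟨t,⟨t,e⟩⟩⟩.
[yold tifn] must have type ⟨⟨e,e⟩,⟨t,⟨t,e⟩⟩⟩. The sister yold has type ⟨t,t⟩; that is not a function onto ⟨⟨e,e⟩,⟨t,⟨t,e⟩⟩⟩, so tifn must be the functor, of type ⟨⟨t,t⟩,⟨⟨e,e⟩,⟨t,⟨t,e⟩⟩⟩⟩.

⟨⟨t,t⟩,⟨⟨e,e⟩,⟨t,⟨t,e⟩⟩⟩⟩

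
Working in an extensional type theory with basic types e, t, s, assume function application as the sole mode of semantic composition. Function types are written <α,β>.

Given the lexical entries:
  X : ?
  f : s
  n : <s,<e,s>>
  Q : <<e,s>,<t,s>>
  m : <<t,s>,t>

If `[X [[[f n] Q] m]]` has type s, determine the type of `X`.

<t,s>

[X [[[f n] Q] m]] must have type s. The sister [[[f n] Q] m] has type t; that is not a function onto s, so X must be the functor, of type <t,s>.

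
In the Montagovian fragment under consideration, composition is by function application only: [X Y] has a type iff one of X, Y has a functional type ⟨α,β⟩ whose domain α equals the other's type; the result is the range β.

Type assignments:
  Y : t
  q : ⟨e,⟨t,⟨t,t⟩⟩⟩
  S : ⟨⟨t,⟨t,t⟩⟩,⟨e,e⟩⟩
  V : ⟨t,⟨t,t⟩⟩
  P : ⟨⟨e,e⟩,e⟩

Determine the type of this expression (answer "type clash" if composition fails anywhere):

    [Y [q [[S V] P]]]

[S V]: functor S : ⟨⟨t,⟨t,t⟩⟩,⟨e,e⟩⟩, argument V : ⟨t,⟨t,t⟩⟩; result ⟨e,e⟩.
[[S V] P]: functor P : ⟨⟨e,e⟩,e⟩, argument [S V] : ⟨e,e⟩; result e.
[q [[S V] P]]: functor q : ⟨e,⟨t,⟨t,t⟩⟩⟩, argument [[S V] P] : e; result ⟨t,⟨t,t⟩⟩.
[Y [q [[S V] P]]]: functor [q [[S V] P]] : ⟨t,⟨t,t⟩⟩, argument Y : t; result ⟨t,t⟩.

⟨t,t⟩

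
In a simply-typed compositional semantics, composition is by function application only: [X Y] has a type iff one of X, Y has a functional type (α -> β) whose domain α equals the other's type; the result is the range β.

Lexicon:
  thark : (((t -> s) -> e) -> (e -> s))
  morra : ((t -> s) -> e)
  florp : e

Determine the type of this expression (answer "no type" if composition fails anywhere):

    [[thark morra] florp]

s

[thark morra]: thark is (((t -> s) -> e) -> (e -> s)), morra is ((t -> s) -> e); result (e -> s).
[[thark morra] florp]: [thark morra] is (e -> s), florp is e; result s.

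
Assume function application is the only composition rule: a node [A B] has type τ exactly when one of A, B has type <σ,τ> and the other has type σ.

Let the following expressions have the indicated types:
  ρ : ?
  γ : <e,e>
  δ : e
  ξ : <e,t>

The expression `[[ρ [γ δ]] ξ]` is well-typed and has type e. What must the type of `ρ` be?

At [[ρ [γ δ]] ξ] (required: e): ξ is <e,t>, which is not a function with range e; hence [ρ [γ δ]] is the functor — type <<e,t>,e>.
At [ρ [γ δ]] (required: <<e,t>,e>): [γ δ] is e, which is not a function with range <<e,t>,e>; hence ρ is the functor — type <e,<<e,t>,e>>.

<e,<<e,t>,e>>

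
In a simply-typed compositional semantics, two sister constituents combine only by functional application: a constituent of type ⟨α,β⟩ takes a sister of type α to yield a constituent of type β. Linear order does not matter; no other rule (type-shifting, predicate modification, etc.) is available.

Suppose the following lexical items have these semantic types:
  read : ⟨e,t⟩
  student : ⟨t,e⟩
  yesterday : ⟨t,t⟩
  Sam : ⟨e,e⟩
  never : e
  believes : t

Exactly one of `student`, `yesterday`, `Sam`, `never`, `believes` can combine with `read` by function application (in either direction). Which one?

never

student : ⟨t,e⟩ — does not combine with read.
yesterday : ⟨t,t⟩ — does not combine with read.
Sam : ⟨e,e⟩ — does not combine with read.
never — combines: read : ⟨e,t⟩ takes never : e as argument, giving t.
believes : t — does not combine with read.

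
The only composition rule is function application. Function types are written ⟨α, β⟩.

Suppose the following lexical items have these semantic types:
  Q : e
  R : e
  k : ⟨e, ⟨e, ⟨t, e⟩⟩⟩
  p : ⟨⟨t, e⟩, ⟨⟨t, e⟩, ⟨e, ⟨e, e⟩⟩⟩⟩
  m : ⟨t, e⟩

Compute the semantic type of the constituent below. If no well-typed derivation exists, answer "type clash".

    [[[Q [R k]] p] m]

At [R k], k : ⟨e, ⟨e, ⟨t, e⟩⟩⟩ takes R : e, giving ⟨e, ⟨t, e⟩⟩.
At [Q [R k]], [R k] : ⟨e, ⟨t, e⟩⟩ takes Q : e, giving ⟨t, e⟩.
At [[Q [R k]] p], p : ⟨⟨t, e⟩, ⟨⟨t, e⟩, ⟨e, ⟨e, e⟩⟩⟩⟩ takes [Q [R k]] : ⟨t, e⟩, giving ⟨⟨t, e⟩, ⟨e, ⟨e, e⟩⟩⟩.
At [[[Q [R k]] p] m], [[Q [R k]] p] : ⟨⟨t, e⟩, ⟨e, ⟨e, e⟩⟩⟩ takes m : ⟨t, e⟩, giving ⟨e, ⟨e, e⟩⟩.

⟨e, ⟨e, e⟩⟩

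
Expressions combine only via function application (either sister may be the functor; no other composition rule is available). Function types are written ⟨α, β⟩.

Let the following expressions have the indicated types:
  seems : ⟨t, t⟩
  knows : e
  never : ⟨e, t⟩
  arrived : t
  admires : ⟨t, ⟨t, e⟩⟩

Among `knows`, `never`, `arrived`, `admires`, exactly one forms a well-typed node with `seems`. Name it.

knows : e — seems needs t; knows needs nothing (atomic); neither fits.
never : ⟨e, t⟩ — seems needs t; never needs e; neither fits.
arrived — combines: seems : ⟨t, t⟩ takes arrived : t as argument, giving t.
admires : ⟨t, ⟨t, e⟩⟩ — seems needs t; admires needs t; neither fits.

arrived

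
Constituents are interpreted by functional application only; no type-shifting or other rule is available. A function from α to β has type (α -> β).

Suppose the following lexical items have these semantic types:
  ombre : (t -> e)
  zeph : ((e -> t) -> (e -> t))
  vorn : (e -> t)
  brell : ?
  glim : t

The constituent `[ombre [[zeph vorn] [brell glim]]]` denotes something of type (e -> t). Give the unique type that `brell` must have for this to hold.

[ombre [[zeph vorn] [brell glim]]] must have type (e -> t). The sister ombre has type (t -> e); that is not a function onto (e -> t), so [[zeph vorn] [brell glim]] must be the functor, of type ((t -> e) -> (e -> t)).
[[zeph vorn] [brell glim]] must have type ((t -> e) -> (e -> t)). The sister [zeph vorn] has type (e -> t); that is not a function onto ((t -> e) -> (e -> t)), so [brell glim] must be the functor, of type ((e -> t) -> ((t -> e) -> (e -> t))).
[brell glim] must have type ((e -> t) -> ((t -> e) -> (e -> t))). The sister glim has type t; that is not a function onto ((e -> t) -> ((t -> e) -> (e -> t))), so brell must be the functor, of type (t -> ((e -> t) -> ((t -> e) -> (e -> t)))).

(t -> ((e -> t) -> ((t -> e) -> (e -> t))))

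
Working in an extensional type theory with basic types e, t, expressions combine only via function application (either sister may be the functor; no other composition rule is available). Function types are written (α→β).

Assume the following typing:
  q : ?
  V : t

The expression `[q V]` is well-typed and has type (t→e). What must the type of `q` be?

At [q V] (required: (t→e)): V is t, which is not a function with range (t→e); hence q is the functor — type (t→(t→e)).

(t→(t→e))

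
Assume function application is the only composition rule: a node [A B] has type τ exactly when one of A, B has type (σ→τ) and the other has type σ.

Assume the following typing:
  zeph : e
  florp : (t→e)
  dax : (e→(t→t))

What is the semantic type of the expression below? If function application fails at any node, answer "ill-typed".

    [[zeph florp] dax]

[zeph florp]: e and (t→e) cannot combine by function application — type clash.

ill-typed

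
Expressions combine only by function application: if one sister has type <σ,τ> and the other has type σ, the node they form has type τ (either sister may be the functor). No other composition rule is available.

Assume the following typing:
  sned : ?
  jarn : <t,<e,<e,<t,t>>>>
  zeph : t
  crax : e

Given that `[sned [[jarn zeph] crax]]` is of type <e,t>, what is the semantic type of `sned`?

<<e,<t,t>>,<e,t>>

[sned [[jarn zeph] crax]] is required to be <e,t>. [[jarn zeph] crax] : <e,<t,t>> cannot yield <e,t> as functor, so sned : <<e,<t,t>>,<e,t>>.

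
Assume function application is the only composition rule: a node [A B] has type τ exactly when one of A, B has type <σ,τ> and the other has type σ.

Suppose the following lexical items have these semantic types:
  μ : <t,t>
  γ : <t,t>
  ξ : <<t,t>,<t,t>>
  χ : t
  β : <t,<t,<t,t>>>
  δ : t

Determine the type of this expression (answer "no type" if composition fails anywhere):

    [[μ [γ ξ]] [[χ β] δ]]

no type

[γ ξ]: ξ is <<t,t>,<t,t>>, γ is <t,t>; result <t,t>.
[μ [γ ξ]]: <t,t> and <t,t> cannot combine by function application — type clash.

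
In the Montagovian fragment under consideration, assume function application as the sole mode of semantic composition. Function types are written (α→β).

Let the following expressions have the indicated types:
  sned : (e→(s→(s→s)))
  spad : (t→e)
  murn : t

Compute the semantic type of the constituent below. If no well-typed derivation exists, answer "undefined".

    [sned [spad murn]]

(s→(s→s))

[spad murn]: spad is (t→e), murn is t; result e.
[sned [spad murn]]: sned is (e→(s→(s→s))), [spad murn] is e; result (s→(s→s)).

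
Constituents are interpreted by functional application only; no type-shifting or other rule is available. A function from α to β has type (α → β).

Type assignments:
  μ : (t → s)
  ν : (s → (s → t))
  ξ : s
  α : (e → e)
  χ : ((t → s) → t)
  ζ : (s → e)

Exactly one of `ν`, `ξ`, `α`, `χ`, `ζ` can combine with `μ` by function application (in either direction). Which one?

ν : (s → (s → t)) — μ needs t; ν needs s; neither fits.
ξ : s — μ needs t; ξ needs nothing (atomic); neither fits.
α : (e → e) — μ needs t; α needs e; neither fits.
χ — combines: χ : ((t → s) → t) takes μ : (t → s) as argument, giving t.
ζ : (s → e) — μ needs t; ζ needs s; neither fits.

χ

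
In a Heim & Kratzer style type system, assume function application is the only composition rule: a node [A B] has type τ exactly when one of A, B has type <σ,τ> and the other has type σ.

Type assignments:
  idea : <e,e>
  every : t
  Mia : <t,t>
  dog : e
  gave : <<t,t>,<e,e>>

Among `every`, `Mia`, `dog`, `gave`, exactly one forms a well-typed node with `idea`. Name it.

dog

every : t — does not combine with idea.
Mia : <t,t> — does not combine with idea.
dog — combines: idea : <e,e> takes dog : e as argument, giving e.
gave : <<t,t>,<e,e>> — does not combine with idea.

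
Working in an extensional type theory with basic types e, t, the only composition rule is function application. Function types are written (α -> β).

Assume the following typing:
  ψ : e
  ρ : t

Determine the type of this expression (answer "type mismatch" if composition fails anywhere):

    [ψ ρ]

[ψ ρ]: e with t — neither is a function whose domain matches the other; composition fails here.

type mismatch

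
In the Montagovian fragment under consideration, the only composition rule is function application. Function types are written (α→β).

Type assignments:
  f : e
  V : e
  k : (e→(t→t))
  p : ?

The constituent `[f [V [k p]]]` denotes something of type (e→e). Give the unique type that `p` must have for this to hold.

((e→(t→t))→(e→(e→(e→e))))

[f [V [k p]]] is required to be (e→e). f : e cannot yield (e→e) as functor, so [V [k p]] : (e→(e→e)).
[V [k p]] is required to be (e→(e→e)). V : e cannot yield (e→(e→e)) as functor, so [k p] : (e→(e→(e→e))).
[k p] is required to be (e→(e→(e→e))). k : (e→(t→t)) cannot yield (e→(e→(e→e))) as functor, so p : ((e→(t→t))→(e→(e→(e→e)))).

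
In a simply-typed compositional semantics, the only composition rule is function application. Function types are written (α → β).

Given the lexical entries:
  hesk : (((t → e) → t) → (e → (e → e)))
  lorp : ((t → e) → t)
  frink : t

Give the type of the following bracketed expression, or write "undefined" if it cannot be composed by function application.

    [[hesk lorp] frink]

At [hesk lorp], hesk : (((t → e) → t) → (e → (e → e))) takes lorp : ((t → e) → t), giving (e → (e → e)).
[[hesk lorp] frink]: (e → (e → e)) with t — neither is a function whose domain matches the other; composition fails here.

undefined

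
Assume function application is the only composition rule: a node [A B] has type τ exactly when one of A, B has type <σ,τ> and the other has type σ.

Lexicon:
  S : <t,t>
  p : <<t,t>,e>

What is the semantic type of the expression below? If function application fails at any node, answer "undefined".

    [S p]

e

[S p]: p is <<t,t>,e>, S is <t,t>; result e.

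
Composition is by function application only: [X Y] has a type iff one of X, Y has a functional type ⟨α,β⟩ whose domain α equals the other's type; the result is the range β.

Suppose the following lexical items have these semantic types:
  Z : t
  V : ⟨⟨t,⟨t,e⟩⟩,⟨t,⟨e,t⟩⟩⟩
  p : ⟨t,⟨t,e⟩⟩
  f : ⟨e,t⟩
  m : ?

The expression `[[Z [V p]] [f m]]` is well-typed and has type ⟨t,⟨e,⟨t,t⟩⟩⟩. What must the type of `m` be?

[[Z [V p]] [f m]] is required to be ⟨t,⟨e,⟨t,t⟩⟩⟩. [Z [V p]] : ⟨e,t⟩ cannot yield ⟨t,⟨e,⟨t,t⟩⟩⟩ as functor, so [f m] : ⟨⟨e,t⟩,⟨t,⟨e,⟨t,t⟩⟩⟩⟩.
[f m] is required to be ⟨⟨e,t⟩,⟨t,⟨e,⟨t,t⟩⟩⟩⟩. f : ⟨e,t⟩ cannot yield ⟨⟨e,t⟩,⟨t,⟨e,⟨t,t⟩⟩⟩⟩ as functor, so m : ⟨⟨e,t⟩,⟨⟨e,t⟩,⟨t,⟨e,⟨t,t⟩⟩⟩⟩⟩.

⟨⟨e,t⟩,⟨⟨e,t⟩,⟨t,⟨e,⟨t,t⟩⟩⟩⟩⟩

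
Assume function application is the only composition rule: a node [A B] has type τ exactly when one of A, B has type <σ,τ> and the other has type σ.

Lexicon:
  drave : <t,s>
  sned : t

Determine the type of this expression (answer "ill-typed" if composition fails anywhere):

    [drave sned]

s

[drave sned]: functor drave : <t,s>, argument sned : t; result s.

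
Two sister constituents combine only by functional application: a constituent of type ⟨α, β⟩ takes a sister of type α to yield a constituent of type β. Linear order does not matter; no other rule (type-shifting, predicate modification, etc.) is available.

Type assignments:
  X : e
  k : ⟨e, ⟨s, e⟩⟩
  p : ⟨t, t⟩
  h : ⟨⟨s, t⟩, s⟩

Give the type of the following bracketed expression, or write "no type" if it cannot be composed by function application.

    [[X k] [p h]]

no type

[X k] — k of type ⟨e, ⟨s, e⟩⟩ combines with X of type e: type ⟨s, e⟩.
[p h]: ⟨t, t⟩ and ⟨⟨s, t⟩, s⟩ cannot combine by function application — type clash.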